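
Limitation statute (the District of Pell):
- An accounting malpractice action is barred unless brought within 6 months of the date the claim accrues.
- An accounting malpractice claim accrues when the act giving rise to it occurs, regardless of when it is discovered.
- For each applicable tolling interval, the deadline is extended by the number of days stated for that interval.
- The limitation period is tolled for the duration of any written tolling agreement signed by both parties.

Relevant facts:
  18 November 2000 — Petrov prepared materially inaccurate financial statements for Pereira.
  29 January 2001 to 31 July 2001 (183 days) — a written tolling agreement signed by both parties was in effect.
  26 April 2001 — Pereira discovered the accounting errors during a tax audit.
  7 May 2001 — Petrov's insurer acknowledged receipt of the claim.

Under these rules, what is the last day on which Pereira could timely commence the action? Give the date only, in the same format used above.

Accrual is governed by the date of the act, so the period began to run on 18 November 2000; the later discovery on 26 April 2001 is irrelevant under the stated rule.
Adding the 6 months base period to 18 November 2000 gives a deadline of 18 May 2001, before any tolling.
The period was tolled for 183 days by the written tolling agreement (29 January 2001 to 31 July 2001), pushing the deadline to 17 November 2001.
Nothing else in the chronology tolls or restarts the period.

17 November 2001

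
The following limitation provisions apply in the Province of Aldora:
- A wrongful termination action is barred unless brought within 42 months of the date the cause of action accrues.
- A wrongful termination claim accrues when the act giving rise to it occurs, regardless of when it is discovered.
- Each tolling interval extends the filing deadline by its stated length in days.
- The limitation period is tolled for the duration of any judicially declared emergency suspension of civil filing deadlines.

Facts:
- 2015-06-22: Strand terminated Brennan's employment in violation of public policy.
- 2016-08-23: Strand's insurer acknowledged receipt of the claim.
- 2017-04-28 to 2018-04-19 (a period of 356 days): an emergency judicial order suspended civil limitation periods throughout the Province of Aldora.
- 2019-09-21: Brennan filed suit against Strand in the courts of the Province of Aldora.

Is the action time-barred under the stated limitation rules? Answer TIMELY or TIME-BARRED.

The cause of action accrued on 2015-06-22, the date of the act.
Adding the 42 months base period to 2015-06-22 gives a deadline of 2018-12-22, before any tolling.
Because the emergency suspension of filing deadlines ran from 2017-04-28 to 2018-04-19, the deadline is extended by 356 days to 2019-12-13.
None of the other events listed affects the running of the period under the stated rules.
The 2019-09-21 filing precedes the 2019-12-13 deadline; the claim is timely.

TIMELY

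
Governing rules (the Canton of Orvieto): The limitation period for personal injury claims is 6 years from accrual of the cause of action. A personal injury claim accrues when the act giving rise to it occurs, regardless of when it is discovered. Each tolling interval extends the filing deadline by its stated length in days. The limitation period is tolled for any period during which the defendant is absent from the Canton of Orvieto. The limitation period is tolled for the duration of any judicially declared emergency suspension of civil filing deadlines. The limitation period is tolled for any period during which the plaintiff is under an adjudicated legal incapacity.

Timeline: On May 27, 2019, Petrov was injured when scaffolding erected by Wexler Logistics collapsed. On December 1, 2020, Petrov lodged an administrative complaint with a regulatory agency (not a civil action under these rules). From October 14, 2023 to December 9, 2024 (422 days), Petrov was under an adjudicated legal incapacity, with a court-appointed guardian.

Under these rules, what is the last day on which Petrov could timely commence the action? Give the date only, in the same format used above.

The cause of action accrued on May 27, 2019, the date of the act.
6 years from May 27, 2019 is May 27, 2025.
The period was tolled for 422 days by the plaintiff's legal incapacity (October 14, 2023 to December 9, 2024), pushing the deadline to July 23, 2026.
The other events in the timeline have no effect on the limitation period under the stated rules.

July 23, 2026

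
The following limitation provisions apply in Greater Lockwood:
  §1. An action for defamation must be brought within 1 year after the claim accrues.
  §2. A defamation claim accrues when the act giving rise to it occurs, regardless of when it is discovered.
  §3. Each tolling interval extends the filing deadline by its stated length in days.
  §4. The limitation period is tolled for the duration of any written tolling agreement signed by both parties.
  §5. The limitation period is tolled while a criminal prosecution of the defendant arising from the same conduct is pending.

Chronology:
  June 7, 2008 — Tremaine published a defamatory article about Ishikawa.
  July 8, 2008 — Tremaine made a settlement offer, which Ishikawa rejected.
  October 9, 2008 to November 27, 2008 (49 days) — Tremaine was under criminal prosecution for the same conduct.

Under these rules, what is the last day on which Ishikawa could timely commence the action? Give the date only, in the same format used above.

July 26, 2009

The claim accrued on June 7, 2008, when the wrongful act occurred.
Adding the 1 year base period to June 7, 2008 gives a deadline of June 7, 2009, before any tolling.
The period was tolled for 49 days by the pending criminal prosecution (October 9, 2008 to November 27, 2008), pushing the deadline to July 26, 2009.
None of the other events listed affects the running of the period under the stated rules.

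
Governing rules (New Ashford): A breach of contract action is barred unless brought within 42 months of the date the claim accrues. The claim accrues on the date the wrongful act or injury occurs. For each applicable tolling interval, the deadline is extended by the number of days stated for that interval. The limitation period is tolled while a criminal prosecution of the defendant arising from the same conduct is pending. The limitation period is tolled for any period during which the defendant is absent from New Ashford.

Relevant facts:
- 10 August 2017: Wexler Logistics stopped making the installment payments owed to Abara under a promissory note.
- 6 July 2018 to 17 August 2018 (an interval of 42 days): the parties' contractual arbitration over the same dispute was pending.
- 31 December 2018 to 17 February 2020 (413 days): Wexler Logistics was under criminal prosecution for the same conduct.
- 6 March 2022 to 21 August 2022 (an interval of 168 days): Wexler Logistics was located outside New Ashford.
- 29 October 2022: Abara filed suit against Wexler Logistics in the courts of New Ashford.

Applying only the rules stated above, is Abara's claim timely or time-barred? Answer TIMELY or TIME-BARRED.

The claim accrued on 10 August 2017, the date of the act.
42 months from 10 August 2017 is 10 February 2021.
Because the pending criminal prosecution ran from 31 December 2018 to 17 February 2020, the deadline is extended by 413 days to 30 March 2022.
Because the defendant's absence from the jurisdiction ran from 6 March 2022 to 21 August 2022, the deadline is extended by 168 days to 14 September 2022.
No stated provision tolls the period for a pending arbitration, so the interval from 6 July 2018 to 17 August 2018 has no effect on the deadline.
Filing on 29 October 2022 missed the 14 September 2022 deadline — the action is time-barred.

TIME-BARRED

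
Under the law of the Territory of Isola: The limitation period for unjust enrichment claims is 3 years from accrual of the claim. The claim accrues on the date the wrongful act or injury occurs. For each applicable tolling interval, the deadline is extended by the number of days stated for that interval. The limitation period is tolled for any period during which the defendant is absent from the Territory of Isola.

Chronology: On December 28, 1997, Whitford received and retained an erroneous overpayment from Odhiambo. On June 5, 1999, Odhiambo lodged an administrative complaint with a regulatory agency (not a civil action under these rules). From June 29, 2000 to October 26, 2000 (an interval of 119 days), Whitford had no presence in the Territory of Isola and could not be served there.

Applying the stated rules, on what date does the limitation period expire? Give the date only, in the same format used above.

The claim accrued on December 28, 1997, the date of the act.
The untolled deadline — 3 years after December 28, 1997 — is December 28, 2000.
The period was tolled for 119 days by the defendant's absence from the jurisdiction (June 29, 2000 to October 26, 2000), pushing the deadline to April 26, 2001.
Nothing else in the chronology tolls or restarts the period.

April 26, 2001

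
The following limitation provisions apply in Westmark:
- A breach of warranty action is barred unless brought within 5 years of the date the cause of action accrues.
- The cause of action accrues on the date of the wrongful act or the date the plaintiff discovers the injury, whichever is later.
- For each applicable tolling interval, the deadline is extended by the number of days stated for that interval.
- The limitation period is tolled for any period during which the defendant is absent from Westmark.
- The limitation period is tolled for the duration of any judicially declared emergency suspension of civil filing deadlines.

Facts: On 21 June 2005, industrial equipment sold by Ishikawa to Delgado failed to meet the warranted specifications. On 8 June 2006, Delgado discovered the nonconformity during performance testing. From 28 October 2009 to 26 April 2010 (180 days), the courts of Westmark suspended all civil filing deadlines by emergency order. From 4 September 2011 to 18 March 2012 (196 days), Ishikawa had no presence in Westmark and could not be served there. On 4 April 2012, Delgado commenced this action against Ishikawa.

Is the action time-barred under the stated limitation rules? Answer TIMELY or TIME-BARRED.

Taking the later of the act (21 June 2005) and discovery (8 June 2006), the claim accrued on 8 June 2006.
Adding the 5 years base period to 8 June 2006 gives a deadline of 8 June 2011, before any tolling.
The emergency suspension of filing deadlines from 28 October 2009 to 26 April 2010 tolled the period for 180 days, extending the deadline to 5 December 2011.
The defendant's absence from the jurisdiction from 4 September 2011 to 18 March 2012 tolled the period for 196 days, extending the deadline to 18 June 2012.
The 4 April 2012 filing precedes the 18 June 2012 deadline; the claim is timely.

TIMELY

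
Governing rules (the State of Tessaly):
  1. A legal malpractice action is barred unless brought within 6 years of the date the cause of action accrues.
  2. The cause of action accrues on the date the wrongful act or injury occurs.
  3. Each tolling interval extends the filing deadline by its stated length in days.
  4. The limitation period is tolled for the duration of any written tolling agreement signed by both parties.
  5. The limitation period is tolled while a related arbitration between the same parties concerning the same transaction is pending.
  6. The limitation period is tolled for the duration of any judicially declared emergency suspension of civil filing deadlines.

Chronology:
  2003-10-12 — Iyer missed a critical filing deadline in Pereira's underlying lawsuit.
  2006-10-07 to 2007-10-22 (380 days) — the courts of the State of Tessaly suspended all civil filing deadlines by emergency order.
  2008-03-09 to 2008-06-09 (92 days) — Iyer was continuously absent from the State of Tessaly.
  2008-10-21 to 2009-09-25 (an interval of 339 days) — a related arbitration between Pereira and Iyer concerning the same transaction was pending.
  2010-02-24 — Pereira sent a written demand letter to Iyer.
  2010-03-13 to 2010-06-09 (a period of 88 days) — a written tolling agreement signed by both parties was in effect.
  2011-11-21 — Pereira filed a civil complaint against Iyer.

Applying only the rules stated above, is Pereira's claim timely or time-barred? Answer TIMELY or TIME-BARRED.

The cause of action accrued on 2003-10-12, the date of the act.
Adding the 6 years base period to 2003-10-12 gives a deadline of 2009-10-12, before any tolling.
The period was tolled for 380 days by the emergency suspension of filing deadlines (2006-10-07 to 2007-10-22), pushing the deadline to 2010-10-27.
The pending related arbitration from 2008-10-21 to 2009-09-25 tolled the period for 339 days, extending the deadline to 2011-10-01.
Because the written tolling agreement ran from 2010-03-13 to 2010-06-09, the deadline is extended by 88 days to 2011-12-28.
Although the defendant's absence ran from 2008-03-09 to 2008-06-09, the stated rules do not make that a tolling event, so it is disregarded.
The other events in the timeline have no effect on the limitation period under the stated rules.
Filing on 2011-11-21 beat the 2011-12-28 deadline — the action is timely.

TIMELY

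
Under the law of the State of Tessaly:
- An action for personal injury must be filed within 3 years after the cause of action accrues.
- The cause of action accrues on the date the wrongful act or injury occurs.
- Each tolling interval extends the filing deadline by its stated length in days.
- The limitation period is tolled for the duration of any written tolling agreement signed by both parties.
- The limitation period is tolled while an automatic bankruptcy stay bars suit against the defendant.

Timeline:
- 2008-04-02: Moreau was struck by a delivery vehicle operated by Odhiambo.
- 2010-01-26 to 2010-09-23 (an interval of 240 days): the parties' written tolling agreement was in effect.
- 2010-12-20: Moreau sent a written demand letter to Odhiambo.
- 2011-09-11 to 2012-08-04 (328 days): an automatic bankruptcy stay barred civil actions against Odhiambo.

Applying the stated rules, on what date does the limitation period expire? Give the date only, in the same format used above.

The cause of action accrued on 2008-04-02, the date of the act.
The untolled deadline — 3 years after 2008-04-02 — is 2011-04-02.
Because the written tolling agreement ran from 2010-01-26 to 2010-09-23, the deadline is extended by 240 days to 2011-11-28.
The automatic bankruptcy stay from 2011-09-11 to 2012-08-04 tolled the period for 328 days, extending the deadline to 2012-10-21.
The other events in the timeline have no effect on the limitation period under the stated rules.

2012-10-21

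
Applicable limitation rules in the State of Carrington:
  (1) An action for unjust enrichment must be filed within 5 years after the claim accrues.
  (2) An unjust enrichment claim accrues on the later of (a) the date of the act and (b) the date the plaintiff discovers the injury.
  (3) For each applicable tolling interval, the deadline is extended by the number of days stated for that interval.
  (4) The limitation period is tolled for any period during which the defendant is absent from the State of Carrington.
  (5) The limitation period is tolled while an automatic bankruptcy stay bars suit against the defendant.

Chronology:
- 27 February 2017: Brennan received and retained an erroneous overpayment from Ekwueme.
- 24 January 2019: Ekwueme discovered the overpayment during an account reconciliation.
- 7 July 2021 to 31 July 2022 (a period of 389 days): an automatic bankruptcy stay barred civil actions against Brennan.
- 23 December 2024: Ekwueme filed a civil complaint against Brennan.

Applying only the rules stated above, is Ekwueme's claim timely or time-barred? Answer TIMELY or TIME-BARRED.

TIMELY

Because discovery on 24 January 2019 post-dates the 27 February 2017 act, accrual under the later-of rule falls on 24 January 2019.
The untolled deadline — 5 years after 24 January 2019 — is 24 January 2024.
The automatic bankruptcy stay from 7 July 2021 to 31 July 2022 tolled the period for 389 days, extending the deadline to 16 February 2025.
Filing on 23 December 2024 beat the 16 February 2025 deadline — the action is timely.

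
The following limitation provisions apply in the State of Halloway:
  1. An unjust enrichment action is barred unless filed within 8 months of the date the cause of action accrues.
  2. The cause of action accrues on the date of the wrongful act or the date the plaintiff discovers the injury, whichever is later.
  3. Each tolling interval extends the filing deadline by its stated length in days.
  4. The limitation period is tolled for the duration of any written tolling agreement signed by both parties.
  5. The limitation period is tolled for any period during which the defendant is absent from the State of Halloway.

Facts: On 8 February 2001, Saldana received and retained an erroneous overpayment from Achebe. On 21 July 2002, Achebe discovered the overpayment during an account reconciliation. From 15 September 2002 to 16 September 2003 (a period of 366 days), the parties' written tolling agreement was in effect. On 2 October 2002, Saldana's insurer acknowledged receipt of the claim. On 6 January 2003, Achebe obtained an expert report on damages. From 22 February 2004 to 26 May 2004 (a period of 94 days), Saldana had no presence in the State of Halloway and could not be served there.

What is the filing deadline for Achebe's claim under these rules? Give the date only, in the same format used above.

23 June 2004

Because discovery on 21 July 2002 post-dates the 8 February 2001 act, accrual under the later-of rule falls on 21 July 2002.
Adding the 8 months base period to 21 July 2002 gives a deadline of 21 March 2003, before any tolling.
The written tolling agreement from 15 September 2002 to 16 September 2003 tolled the period for 366 days, extending the deadline to 21 March 2004.
The period was tolled for 94 days by the defendant's absence from the jurisdiction (22 February 2004 to 26 May 2004), pushing the deadline to 23 June 2004.
Nothing else in the chronology tolls or restarts the period.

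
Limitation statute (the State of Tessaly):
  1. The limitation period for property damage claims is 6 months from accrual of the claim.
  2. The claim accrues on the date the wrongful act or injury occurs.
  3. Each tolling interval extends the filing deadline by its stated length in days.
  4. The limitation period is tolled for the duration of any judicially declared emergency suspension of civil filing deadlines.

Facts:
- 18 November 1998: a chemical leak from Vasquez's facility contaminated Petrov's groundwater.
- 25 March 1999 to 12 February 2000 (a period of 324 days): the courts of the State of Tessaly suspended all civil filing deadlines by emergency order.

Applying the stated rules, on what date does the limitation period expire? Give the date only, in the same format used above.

The claim accrued on 18 November 1998, when the wrongful act occurred.
6 months from 18 November 1998 is 18 May 1999.
The period was tolled for 324 days by the emergency suspension of filing deadlines (25 March 1999 to 12 February 2000), pushing the deadline to 6 April 2000.

6 April 2000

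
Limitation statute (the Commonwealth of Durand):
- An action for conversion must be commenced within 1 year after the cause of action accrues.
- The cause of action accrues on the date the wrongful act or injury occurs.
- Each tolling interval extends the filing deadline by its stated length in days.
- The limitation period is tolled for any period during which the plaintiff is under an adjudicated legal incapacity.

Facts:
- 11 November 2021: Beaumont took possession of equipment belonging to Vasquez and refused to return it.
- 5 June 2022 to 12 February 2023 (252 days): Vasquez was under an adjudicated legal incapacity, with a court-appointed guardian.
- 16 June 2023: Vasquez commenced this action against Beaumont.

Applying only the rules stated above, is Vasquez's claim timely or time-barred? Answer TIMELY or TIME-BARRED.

TIMELY

The cause of action accrued on 11 November 2021, the date of the act.
Adding the 1 year base period to 11 November 2021 gives a deadline of 11 November 2022, before any tolling.
Because the plaintiff's legal incapacity ran from 5 June 2022 to 12 February 2023, the deadline is extended by 252 days to 21 July 2023.
Filing on 16 June 2023 beat the 21 July 2023 deadline — the action is timely.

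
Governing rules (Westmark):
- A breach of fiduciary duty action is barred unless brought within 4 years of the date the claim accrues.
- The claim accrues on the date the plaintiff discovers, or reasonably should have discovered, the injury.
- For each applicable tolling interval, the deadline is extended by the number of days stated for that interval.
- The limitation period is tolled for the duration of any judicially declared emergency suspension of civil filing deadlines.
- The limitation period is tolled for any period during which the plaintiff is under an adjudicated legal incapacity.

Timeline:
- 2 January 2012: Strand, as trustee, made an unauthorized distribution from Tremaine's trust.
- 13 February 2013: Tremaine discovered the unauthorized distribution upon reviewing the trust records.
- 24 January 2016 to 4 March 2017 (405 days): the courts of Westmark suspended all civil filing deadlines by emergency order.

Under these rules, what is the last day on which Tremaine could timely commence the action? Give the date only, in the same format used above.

Under the discovery rule, the claim accrued on 13 February 2013, when Tremaine discovered the injury — not on the 2 January 2012 date of the underlying act.
Adding the 4 years base period to 13 February 2013 gives a deadline of 13 February 2017, before any tolling.
The emergency suspension of filing deadlines from 24 January 2016 to 4 March 2017 tolled the period for 405 days, extending the deadline to 25 March 2018.

25 March 2018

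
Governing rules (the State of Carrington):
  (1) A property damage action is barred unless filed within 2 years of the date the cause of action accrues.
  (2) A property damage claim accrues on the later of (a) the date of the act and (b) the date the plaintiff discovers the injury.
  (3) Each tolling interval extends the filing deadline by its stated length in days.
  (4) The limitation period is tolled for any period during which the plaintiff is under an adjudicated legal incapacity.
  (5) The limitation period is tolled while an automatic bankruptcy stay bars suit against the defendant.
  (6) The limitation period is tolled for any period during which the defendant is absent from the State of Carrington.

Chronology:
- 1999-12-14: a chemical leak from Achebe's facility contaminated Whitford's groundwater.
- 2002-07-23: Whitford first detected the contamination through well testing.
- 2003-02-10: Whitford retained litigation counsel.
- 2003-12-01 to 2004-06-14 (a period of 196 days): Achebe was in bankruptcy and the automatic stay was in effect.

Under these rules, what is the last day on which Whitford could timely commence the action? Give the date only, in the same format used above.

2005-02-04

Taking the later of the act (1999-12-14) and discovery (2002-07-23), the claim accrued on 2002-07-23.
2 years from 2002-07-23 is 2004-07-23.
The automatic bankruptcy stay from 2003-12-01 to 2004-06-14 tolled the period for 196 days, extending the deadline to 2005-02-04.
The other events in the timeline have no effect on the limitation period under the stated rules.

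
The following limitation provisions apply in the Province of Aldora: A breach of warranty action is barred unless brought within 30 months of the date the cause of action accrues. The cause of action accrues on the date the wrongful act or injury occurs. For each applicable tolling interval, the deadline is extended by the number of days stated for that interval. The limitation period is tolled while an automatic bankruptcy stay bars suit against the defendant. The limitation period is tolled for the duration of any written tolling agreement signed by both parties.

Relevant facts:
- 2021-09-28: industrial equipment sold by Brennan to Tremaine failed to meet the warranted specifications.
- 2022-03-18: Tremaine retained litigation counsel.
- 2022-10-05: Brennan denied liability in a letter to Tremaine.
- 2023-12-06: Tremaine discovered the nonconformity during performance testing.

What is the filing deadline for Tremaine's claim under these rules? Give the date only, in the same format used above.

2024-03-28

Accrual is governed by the date of the act, so the period began to run on 2021-09-28; the later discovery on 2023-12-06 is irrelevant under the stated rule.
Adding the 30 months base period to 2021-09-28 gives a deadline of 2024-03-28, before any tolling.
The other events in the timeline have no effect on the limitation period under the stated rules.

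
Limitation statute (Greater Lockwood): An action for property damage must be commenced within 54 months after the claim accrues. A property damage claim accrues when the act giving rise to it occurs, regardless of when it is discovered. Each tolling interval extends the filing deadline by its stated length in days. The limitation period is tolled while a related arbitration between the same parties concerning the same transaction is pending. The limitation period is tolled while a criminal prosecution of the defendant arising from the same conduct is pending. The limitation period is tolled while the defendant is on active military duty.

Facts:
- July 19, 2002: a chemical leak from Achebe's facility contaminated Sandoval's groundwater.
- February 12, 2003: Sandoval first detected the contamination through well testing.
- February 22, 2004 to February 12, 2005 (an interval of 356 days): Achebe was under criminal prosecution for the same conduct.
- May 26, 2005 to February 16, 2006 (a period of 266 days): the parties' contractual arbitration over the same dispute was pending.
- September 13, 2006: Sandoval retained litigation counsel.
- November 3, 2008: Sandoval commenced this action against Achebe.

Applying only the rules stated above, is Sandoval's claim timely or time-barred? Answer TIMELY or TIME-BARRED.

TIME-BARRED

Accrual is governed by the date of the act, so the period began to run on July 19, 2002; the later discovery on February 12, 2003 is irrelevant under the stated rule.
Adding the 54 months base period to July 19, 2002 gives a deadline of January 19, 2007, before any tolling.
The pending criminal prosecution from February 22, 2004 to February 12, 2005 tolled the period for 356 days, extending the deadline to January 10, 2008.
Because the pending related arbitration ran from May 26, 2005 to February 16, 2006, the deadline is extended by 266 days to October 2, 2008.
Nothing else in the chronology tolls or restarts the period.
Filing on November 3, 2008 missed the October 2, 2008 deadline — the action is time-barred.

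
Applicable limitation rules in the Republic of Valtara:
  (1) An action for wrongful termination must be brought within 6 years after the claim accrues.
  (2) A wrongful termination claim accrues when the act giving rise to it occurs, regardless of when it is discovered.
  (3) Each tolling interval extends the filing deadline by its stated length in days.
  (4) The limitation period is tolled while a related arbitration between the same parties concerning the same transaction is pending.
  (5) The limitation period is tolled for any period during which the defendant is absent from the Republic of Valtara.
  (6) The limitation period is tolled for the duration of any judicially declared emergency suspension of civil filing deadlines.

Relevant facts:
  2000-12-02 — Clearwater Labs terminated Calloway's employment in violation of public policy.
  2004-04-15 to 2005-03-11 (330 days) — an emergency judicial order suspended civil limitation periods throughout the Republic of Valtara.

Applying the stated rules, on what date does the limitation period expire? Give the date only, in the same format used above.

2007-10-28

The claim accrued on 2000-12-02, the date of the act.
The untolled deadline — 6 years after 2000-12-02 — is 2006-12-02.
The period was tolled for 330 days by the emergency suspension of filing deadlines (2004-04-15 to 2005-03-11), pushing the deadline to 2007-10-28.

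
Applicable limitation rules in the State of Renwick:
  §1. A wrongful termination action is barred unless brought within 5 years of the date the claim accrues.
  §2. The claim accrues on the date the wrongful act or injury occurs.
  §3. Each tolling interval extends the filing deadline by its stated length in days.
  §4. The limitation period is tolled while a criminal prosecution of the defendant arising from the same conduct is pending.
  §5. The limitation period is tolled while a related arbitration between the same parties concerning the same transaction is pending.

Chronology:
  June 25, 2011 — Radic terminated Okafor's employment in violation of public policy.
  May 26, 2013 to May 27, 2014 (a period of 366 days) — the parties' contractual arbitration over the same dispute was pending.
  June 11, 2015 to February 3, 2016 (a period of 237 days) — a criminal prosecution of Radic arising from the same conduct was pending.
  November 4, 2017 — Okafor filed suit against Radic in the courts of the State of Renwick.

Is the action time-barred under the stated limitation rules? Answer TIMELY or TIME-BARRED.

The claim accrued on June 25, 2011, the date of the act.
Adding the 5 years base period to June 25, 2011 gives a deadline of June 25, 2016, before any tolling.
The period was tolled for 366 days by the pending related arbitration (May 26, 2013 to May 27, 2014), pushing the deadline to June 26, 2017.
Because the pending criminal prosecution ran from June 11, 2015 to February 3, 2016, the deadline is extended by 237 days to February 18, 2018.
The November 4, 2017 filing precedes the February 18, 2018 deadline; the claim is timely.

TIMELY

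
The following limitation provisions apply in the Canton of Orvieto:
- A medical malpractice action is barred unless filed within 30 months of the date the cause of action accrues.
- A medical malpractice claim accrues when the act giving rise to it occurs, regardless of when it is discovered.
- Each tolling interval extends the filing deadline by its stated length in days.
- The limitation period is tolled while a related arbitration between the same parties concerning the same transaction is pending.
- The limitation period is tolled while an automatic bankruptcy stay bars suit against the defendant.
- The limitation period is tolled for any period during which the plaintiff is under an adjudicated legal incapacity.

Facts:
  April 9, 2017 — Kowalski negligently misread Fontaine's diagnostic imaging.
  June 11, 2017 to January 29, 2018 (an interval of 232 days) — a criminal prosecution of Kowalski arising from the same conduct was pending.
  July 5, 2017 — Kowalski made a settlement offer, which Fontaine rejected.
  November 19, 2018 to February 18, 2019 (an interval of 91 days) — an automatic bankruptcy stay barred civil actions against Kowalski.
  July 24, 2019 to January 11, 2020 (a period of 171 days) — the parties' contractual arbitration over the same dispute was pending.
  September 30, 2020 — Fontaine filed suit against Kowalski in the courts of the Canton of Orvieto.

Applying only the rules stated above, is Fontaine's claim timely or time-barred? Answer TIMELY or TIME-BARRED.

The cause of action accrued on April 9, 2017, the date of the act.
Adding the 30 months base period to April 9, 2017 gives a deadline of October 9, 2019, before any tolling.
The automatic bankruptcy stay from November 19, 2018 to February 18, 2019 tolled the period for 91 days, extending the deadline to January 8, 2020.
The period was tolled for 171 days by the pending related arbitration (July 24, 2019 to January 11, 2020), pushing the deadline to June 27, 2020.
Although a criminal prosecution ran from June 11, 2017 to January 29, 2018, the stated rules do not make that a tolling event, so it is disregarded.
None of the other events listed affects the running of the period under the stated rules.
Fontaine filed on September 30, 2020, after the June 27, 2020 deadline, so the action is time-barred.

TIME-BARRED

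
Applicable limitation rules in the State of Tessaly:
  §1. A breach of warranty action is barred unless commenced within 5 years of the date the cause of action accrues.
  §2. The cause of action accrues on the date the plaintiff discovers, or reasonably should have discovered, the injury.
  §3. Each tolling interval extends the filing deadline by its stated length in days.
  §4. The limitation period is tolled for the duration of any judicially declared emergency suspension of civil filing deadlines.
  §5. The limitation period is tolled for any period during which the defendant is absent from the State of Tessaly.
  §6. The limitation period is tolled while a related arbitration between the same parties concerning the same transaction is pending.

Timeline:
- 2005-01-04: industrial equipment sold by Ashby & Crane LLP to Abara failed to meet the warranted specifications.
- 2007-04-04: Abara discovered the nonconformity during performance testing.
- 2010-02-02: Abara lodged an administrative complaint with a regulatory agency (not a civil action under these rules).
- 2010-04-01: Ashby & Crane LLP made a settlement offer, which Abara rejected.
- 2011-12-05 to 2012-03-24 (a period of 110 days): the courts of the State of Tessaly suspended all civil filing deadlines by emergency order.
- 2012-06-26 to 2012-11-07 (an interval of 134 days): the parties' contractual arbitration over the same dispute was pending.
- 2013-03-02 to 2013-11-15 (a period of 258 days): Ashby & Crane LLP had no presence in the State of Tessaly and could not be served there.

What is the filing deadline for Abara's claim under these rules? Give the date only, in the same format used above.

2012-12-04

Accrual is tied to discovery, so the period began on 2007-04-04 rather than on 2005-01-04 when the act occurred.
The untolled deadline — 5 years after 2007-04-04 — is 2012-04-04.
The period was tolled for 110 days by the emergency suspension of filing deadlines (2011-12-05 to 2012-03-24), pushing the deadline to 2012-07-23.
The period was tolled for 134 days by the pending related arbitration (2012-06-26 to 2012-11-07), pushing the deadline to 2012-12-04.
The defendant's absence from the jurisdiction starting 2013-03-02 came too late — the period had run on 2012-12-04 — and so does not extend the deadline.
Nothing else in the chronology tolls or restarts the period.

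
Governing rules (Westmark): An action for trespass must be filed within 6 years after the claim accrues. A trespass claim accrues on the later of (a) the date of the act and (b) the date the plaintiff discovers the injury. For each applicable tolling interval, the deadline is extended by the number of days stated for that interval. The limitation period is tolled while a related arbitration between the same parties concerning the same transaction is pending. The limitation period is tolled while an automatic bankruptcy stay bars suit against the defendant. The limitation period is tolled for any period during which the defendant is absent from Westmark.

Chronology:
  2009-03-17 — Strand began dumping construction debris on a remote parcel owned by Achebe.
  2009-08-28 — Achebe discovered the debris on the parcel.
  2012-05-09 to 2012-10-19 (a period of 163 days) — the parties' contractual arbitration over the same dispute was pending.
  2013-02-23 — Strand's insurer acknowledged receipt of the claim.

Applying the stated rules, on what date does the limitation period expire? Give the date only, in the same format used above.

2016-02-07

Taking the later of the act (2009-03-17) and discovery (2009-08-28), the claim accrued on 2009-08-28.
Adding the 6 years base period to 2009-08-28 gives a deadline of 2015-08-28, before any tolling.
The period was tolled for 163 days by the pending related arbitration (2012-05-09 to 2012-10-19), pushing the deadline to 2016-02-07.
The other events in the timeline have no effect on the limitation period under the stated rules.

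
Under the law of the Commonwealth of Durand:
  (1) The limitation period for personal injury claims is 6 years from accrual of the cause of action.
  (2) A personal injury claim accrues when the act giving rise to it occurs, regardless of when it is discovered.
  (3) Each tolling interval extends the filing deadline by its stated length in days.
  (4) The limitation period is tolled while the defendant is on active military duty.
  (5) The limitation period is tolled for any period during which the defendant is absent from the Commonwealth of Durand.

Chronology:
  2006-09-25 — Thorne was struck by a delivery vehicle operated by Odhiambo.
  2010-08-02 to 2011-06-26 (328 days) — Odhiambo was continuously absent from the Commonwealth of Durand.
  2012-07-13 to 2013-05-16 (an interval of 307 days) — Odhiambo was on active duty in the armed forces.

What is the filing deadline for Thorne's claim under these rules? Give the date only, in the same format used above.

2014-06-22

The cause of action accrued on 2006-09-25, the date of the act.
Adding the 6 years base period to 2006-09-25 gives a deadline of 2012-09-25, before any tolling.
The defendant's absence from the jurisdiction from 2010-08-02 to 2011-06-26 tolled the period for 328 days, extending the deadline to 2013-08-19.
The period was tolled for 307 days by the defendant's active military service (2012-07-13 to 2013-05-16), pushing the deadline to 2014-06-22.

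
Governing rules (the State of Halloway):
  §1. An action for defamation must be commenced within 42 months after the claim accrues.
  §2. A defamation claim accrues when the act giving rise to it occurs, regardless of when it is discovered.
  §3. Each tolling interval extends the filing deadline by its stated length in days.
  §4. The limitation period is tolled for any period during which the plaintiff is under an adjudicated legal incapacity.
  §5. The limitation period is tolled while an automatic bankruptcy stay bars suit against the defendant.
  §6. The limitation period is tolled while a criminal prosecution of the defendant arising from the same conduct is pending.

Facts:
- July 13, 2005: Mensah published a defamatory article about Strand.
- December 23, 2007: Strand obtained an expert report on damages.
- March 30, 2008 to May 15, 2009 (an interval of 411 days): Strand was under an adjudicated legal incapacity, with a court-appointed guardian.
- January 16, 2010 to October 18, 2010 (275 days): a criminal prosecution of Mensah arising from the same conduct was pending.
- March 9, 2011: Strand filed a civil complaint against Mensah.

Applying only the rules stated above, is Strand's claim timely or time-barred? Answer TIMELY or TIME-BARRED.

TIME-BARRED

The claim accrued on July 13, 2005, the date of the act.
Adding the 42 months base period to July 13, 2005 gives a deadline of January 13, 2009, before any tolling.
Because the plaintiff's legal incapacity ran from March 30, 2008 to May 15, 2009, the deadline is extended by 411 days to February 28, 2010.
The pending criminal prosecution from January 16, 2010 to October 18, 2010 tolled the period for 275 days, extending the deadline to November 30, 2010.
None of the other events listed affects the running of the period under the stated rules.
Filing on March 9, 2011 missed the November 30, 2010 deadline — the action is time-barred.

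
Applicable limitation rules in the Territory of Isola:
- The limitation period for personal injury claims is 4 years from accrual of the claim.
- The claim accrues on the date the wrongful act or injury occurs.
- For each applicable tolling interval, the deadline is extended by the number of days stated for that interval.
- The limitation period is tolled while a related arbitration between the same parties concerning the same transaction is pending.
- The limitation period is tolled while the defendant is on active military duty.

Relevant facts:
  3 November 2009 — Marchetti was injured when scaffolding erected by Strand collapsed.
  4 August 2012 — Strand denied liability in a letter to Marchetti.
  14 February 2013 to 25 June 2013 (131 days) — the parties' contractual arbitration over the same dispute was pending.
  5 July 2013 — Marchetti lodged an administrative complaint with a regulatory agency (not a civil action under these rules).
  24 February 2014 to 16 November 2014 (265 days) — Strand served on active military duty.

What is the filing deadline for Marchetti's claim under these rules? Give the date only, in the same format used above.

4 December 2014

The limitation period began to run on 3 November 2009.
The untolled deadline — 4 years after 3 November 2009 — is 3 November 2013.
The period was tolled for 131 days by the pending related arbitration (14 February 2013 to 25 June 2013), pushing the deadline to 14 March 2014.
The defendant's active military service from 24 February 2014 to 16 November 2014 tolled the period for 265 days, extending the deadline to 4 December 2014.
The other events in the timeline have no effect on the limitation period under the stated rules.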